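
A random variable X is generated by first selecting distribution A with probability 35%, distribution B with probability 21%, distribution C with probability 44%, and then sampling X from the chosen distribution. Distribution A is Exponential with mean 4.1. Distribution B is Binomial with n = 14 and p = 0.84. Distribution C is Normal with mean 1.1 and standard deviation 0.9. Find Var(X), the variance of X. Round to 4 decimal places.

22.8336

Per component, A: μ=4.1, E[X²]=33.62; B: μ=11.76, E[X²]=140.179; C: μ=1.1, E[X²]=2.02.
E[X] = 0.35·4.1 + 0.21·11.76 + 0.44·1.1 = 4.3886.
E[X²] = 0.35·33.62 + 0.21·140.179 + 0.44·2.02 = 42.0934.
Var(X) = E[X²] − (E[X])² = 42.0934 − 19.2598 = 22.8336.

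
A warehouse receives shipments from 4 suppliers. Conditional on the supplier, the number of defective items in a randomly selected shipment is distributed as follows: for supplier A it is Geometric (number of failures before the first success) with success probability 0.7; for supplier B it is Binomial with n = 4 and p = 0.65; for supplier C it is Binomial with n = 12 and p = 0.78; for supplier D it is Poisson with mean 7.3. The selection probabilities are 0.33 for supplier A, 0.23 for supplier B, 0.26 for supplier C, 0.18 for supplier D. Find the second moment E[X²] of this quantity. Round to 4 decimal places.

36.2468

For each component E[X²] = Var + (mean)², giving A: 0.795918; B: 7.67; C: 89.6688; D: 60.59.
Overall E[X²] = 0.33·0.795918 + 0.23·7.67 + 0.26·89.6688 + 0.18·60.59 = 36.2468.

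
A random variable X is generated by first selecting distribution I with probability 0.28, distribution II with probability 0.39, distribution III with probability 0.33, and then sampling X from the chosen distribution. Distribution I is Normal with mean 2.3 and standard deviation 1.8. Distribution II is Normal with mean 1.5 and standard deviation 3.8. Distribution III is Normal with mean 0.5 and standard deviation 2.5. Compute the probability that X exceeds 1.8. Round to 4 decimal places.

0.4529

Conditional on each component, P(X > 1.8): I: 0.609409; II: 0.468537; III: 0.301532.
By total probability, P(X > 1.8) = 0.28·0.609409 + 0.39·0.468537 + 0.33·0.301532 = 0.452869.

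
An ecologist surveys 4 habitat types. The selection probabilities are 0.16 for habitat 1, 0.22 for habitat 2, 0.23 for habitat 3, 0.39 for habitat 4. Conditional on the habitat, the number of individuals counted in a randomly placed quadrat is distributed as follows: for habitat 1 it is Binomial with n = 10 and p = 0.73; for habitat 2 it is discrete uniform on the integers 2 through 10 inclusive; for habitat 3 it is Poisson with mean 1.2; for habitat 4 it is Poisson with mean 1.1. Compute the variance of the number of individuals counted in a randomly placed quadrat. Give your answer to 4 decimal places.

Per component, 1: μ=7.3, E[X²]=55.261; 2: μ=6, E[X²]=42.6667; 3: μ=1.2, E[X²]=2.64; 4: μ=1.1, E[X²]=2.31.
E[X] = 0.16·7.3 + 0.22·6 + 0.23·1.2 + 0.39·1.1 = 3.193.
E[X²] = 0.16·55.261 + 0.22·42.6667 + 0.23·2.64 + 0.39·2.31 = 19.7365.
Var(X) = E[X²] − (E[X])² = 19.7365 − 10.1952 = 9.54128.

9.5413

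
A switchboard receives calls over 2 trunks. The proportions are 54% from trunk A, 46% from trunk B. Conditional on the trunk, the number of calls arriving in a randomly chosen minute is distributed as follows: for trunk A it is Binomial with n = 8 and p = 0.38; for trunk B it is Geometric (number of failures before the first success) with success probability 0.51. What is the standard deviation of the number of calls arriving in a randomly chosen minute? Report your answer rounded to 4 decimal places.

1.7200

Per component, A: μ=3.04, E[X²]=11.1264; B: μ=0.960784, E[X²]=2.807.
E[X] = 0.54·3.04 + 0.46·0.960784 = 2.08356.
E[X²] = 0.54·11.1264 + 0.46·2.807 = 7.29947.
Var(X) = E[X²] − (E[X])² = 7.29947 − 4.34123 = 2.95825.
SD(X) = √2.95825 = 1.71996.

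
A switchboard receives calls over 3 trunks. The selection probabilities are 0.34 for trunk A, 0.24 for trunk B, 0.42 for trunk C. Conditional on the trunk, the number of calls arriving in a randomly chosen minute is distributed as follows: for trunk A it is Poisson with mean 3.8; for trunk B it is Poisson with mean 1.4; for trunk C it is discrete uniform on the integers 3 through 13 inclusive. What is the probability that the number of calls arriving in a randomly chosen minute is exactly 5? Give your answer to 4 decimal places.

Conditional on each trunk, P(X = 5): A: 0.147713; B: 0.0110521; C: 0.0909091.
By total probability, P(X = 5) = 0.34·0.147713 + 0.24·0.0110521 + 0.42·0.0909091 = 0.0910566.

0.0911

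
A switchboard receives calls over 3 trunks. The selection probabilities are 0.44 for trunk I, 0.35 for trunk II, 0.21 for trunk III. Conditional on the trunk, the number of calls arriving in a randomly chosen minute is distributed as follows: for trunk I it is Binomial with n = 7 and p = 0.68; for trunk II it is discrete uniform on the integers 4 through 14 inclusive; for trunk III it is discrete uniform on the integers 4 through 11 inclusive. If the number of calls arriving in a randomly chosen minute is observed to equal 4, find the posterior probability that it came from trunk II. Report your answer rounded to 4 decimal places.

0.1917

Likelihoods P(X=4 | ·): I: 0.245219; II: 0.0909091; III: 0.125.
Posterior ∝ prior × likelihood. Numerator for II: 0.35·0.0909091 = 0.0318182.
Normalizing constant: 0.44·0.245219 + 0.35·0.0909091 + 0.21·0.125 = 0.165964.
P(II | observation) = 0.0318182 / 0.165964 = 0.191717.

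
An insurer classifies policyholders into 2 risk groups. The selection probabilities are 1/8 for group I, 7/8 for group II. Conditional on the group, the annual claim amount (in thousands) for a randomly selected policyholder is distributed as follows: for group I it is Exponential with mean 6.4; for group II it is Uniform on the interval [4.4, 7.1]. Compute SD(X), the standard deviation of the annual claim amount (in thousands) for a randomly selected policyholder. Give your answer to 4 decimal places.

2.3870

Per component, I: μ=6.4, E[X²]=81.92; II: μ=5.75, E[X²]=33.67.
E[X] = 0.125·6.4 + 0.875·5.75 = 5.83125.
E[X²] = 0.125·81.92 + 0.875·33.67 = 39.7013.
Var(X) = E[X²] − (E[X])² = 39.7013 − 34.0035 = 5.69777.
SD(X) = √5.69777 = 2.387.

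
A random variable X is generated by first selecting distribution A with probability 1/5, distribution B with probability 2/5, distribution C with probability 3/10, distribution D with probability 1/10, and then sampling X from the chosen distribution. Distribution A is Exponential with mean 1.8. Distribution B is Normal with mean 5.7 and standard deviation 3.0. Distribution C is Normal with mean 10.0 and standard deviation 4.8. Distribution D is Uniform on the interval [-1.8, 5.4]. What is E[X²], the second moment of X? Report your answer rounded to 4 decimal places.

55.5600

For each component E[X²] = Var + (mean)², giving A: 6.48; B: 41.49; C: 123.04; D: 7.56.
Overall E[X²] = 0.2·6.48 + 0.4·41.49 + 0.3·123.04 + 0.1·7.56 = 55.56.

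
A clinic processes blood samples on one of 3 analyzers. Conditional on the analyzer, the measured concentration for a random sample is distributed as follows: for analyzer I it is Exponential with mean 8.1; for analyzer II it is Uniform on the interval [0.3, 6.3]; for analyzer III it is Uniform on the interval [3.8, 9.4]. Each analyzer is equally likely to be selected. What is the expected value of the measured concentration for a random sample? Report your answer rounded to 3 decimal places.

Component means — I: 8.1; II: 3.3; III: 6.6.
E[X] = 0.333333·8.1 + 0.333333·3.3 + 0.333333·6.6 = 6.

6.000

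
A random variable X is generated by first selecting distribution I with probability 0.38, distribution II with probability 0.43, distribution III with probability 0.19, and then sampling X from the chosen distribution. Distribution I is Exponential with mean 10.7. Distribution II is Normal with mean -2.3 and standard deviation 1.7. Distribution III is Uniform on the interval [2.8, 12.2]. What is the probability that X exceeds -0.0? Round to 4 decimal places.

0.6079

Conditional on each component, P(X > -0.0): I: 1; II: 0.0880372; III: 1.
By total probability, P(X > -0.0) = 0.38·1 + 0.43·0.0880372 + 0.19·1 = 0.607856.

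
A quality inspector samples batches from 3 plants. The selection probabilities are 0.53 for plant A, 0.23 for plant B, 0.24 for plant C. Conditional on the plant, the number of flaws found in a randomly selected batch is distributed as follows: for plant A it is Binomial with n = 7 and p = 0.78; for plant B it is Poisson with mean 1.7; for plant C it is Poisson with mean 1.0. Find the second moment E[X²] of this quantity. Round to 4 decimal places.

17.9725

For each component E[X²] = Var + (mean)², giving A: 31.0128; B: 4.59; C: 2.
Overall E[X²] = 0.53·31.0128 + 0.23·4.59 + 0.24·2 = 17.9725.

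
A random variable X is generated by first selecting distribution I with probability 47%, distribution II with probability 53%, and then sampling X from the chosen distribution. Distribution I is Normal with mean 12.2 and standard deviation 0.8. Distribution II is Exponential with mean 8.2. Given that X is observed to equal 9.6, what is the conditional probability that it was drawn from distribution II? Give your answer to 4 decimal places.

0.9439

Likelihoods f(9.6 | ·): I: 0.00253631; II: 0.0378219.
Posterior ∝ prior × likelihood. Numerator for II: 0.53·0.0378219 = 0.0200456.
Normalizing constant: 0.47·0.00253631 + 0.53·0.0378219 = 0.0212377.
P(II | observation) = 0.0200456 / 0.0212377 = 0.94387.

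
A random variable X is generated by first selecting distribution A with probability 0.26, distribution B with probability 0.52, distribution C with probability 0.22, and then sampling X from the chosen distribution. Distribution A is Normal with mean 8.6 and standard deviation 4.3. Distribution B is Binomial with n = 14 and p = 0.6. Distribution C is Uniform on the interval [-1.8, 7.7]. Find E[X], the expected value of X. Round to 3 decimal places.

Component means — A: 8.6; B: 8.4; C: 2.95.
E[X] = 0.26·8.6 + 0.52·8.4 + 0.22·2.95 = 7.253.

7.253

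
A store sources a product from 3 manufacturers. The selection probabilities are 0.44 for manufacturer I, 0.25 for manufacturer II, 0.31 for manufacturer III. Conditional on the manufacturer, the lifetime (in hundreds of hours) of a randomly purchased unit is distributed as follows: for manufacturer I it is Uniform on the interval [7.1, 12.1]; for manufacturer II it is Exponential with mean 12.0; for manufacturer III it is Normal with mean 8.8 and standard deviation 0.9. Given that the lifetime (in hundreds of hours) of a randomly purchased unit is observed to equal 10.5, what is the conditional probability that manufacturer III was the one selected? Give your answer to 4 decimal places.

Likelihoods f(10.5 | ·): I: 0.2; II: 0.0347385; III: 0.0744574.
Posterior ∝ prior × likelihood. Numerator for III: 0.31·0.0744574 = 0.0230818.
Normalizing constant: 0.44·0.2 + 0.25·0.0347385 + 0.31·0.0744574 = 0.119766.
P(III | observation) = 0.0230818 / 0.119766 = 0.192723.

0.1927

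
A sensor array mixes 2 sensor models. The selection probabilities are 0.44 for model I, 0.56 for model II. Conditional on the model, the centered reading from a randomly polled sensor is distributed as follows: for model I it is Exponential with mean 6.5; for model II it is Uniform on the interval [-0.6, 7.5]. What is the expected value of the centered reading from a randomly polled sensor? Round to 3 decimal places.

4.792

Component means — I: 6.5; II: 3.45.
E[X] = 0.44·6.5 + 0.56·3.45 = 4.792.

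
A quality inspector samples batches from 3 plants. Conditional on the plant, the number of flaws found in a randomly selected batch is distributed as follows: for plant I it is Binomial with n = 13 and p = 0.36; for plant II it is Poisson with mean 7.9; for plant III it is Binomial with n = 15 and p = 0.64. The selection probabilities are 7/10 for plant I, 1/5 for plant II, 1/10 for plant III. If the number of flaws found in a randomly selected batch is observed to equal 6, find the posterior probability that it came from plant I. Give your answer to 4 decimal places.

0.8012

Likelihoods P(X=6 | ·): I: 0.164283; II: 0.125171; III: 0.0349306.
Posterior ∝ prior × likelihood. Numerator for I: 0.7·0.164283 = 0.114998.
Normalizing constant: 0.7·0.164283 + 0.2·0.125171 + 0.1·0.0349306 = 0.143525.
P(I | observation) = 0.114998 / 0.143525 = 0.801239.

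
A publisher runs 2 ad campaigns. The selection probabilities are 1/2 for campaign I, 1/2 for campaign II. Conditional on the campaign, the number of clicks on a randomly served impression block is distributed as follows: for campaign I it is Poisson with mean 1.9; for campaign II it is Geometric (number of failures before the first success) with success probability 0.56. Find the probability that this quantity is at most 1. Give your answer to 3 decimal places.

0.620

Conditional on each campaign, P(X ≤ 1): I: 0.433749; II: 0.8064.
By total probability, P(X ≤ 1) = 0.5·0.433749 + 0.5·0.8064 = 0.620074.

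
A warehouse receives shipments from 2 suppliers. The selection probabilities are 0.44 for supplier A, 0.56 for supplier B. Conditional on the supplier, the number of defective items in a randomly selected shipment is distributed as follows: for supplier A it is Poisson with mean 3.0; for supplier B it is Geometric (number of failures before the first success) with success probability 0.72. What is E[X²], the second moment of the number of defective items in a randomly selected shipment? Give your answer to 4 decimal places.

For each component E[X²] = Var + (mean)², giving A: 12; B: 0.691358.
Overall E[X²] = 0.44·12 + 0.56·0.691358 = 5.66716.

5.6672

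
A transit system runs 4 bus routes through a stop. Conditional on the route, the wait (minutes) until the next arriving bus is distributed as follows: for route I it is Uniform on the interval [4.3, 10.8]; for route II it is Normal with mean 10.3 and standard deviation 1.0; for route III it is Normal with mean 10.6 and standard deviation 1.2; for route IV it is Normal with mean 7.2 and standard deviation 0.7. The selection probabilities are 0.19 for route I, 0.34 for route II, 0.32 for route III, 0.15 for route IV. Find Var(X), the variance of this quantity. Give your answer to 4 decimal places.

3.6557

Per component, I: μ=7.55, E[X²]=60.5233; II: μ=10.3, E[X²]=107.09; III: μ=10.6, E[X²]=113.8; IV: μ=7.2, E[X²]=52.33.
E[X] = 0.19·7.55 + 0.34·10.3 + 0.32·10.6 + 0.15·7.2 = 9.4085.
E[X²] = 0.19·60.5233 + 0.34·107.09 + 0.32·113.8 + 0.15·52.33 = 92.1755.
Var(X) = E[X²] − (E[X])² = 92.1755 − 88.5199 = 3.65566.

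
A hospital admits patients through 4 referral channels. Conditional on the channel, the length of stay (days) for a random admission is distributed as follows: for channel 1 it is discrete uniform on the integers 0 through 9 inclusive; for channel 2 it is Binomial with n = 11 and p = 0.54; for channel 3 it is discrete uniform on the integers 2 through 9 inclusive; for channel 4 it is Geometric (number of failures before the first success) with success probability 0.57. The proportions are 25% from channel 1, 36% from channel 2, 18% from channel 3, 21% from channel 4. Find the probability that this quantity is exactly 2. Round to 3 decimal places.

Conditional on each channel, P(X = 2): 1: 0.1; 2: 0.0147901; 3: 0.125; 4: 0.105393.
By total probability, P(X = 2) = 0.25·0.1 + 0.36·0.0147901 + 0.18·0.125 + 0.21·0.105393 = 0.074957.

0.075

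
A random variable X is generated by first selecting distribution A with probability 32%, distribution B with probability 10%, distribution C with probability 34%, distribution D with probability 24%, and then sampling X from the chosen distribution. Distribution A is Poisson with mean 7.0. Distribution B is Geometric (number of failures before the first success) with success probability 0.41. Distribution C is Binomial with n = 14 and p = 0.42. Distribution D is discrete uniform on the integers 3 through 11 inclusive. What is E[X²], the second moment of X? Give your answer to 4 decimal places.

44.7529

For each component E[X²] = Var + (mean)², giving A: 56; B: 5.58061; C: 37.9848; D: 55.6667.
Overall E[X²] = 0.32·56 + 0.1·5.58061 + 0.34·37.9848 + 0.24·55.6667 = 44.7529.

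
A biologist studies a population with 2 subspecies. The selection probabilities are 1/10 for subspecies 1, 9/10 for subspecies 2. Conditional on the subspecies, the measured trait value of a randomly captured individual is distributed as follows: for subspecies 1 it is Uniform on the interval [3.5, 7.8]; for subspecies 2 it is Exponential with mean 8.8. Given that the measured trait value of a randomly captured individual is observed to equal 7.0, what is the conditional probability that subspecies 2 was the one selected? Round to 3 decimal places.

0.665

Likelihoods f(7.0 | ·): 1: 0.232558; 2: 0.0512927.
Posterior ∝ prior × likelihood. Numerator for 2: 0.9·0.0512927 = 0.0461635.
Normalizing constant: 0.1·0.232558 + 0.9·0.0512927 = 0.0694193.
P(2 | observation) = 0.0461635 / 0.0694193 = 0.664995.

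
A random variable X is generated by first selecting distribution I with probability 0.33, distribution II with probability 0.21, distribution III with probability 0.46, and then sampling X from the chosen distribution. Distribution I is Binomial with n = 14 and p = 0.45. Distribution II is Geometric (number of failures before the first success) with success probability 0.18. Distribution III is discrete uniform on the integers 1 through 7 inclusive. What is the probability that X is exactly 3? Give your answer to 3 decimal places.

Conditional on each component, P(X = 3): I: 0.0462092; II: 0.0992462; III: 0.142857.
By total probability, P(X = 3) = 0.33·0.0462092 + 0.21·0.0992462 + 0.46·0.142857 = 0.101805.

0.102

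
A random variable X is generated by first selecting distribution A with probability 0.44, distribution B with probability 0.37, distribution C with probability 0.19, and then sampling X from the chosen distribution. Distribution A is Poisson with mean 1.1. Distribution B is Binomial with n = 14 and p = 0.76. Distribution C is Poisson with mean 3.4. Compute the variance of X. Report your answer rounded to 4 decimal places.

21.0187

Per component, A: μ=1.1, E[X²]=2.31; B: μ=10.64, E[X²]=115.763; C: μ=3.4, E[X²]=14.96.
E[X] = 0.44·1.1 + 0.37·10.64 + 0.19·3.4 = 5.0668.
E[X²] = 0.44·2.31 + 0.37·115.763 + 0.19·14.96 = 46.6912.
Var(X) = E[X²] − (E[X])² = 46.6912 − 25.6725 = 21.0187.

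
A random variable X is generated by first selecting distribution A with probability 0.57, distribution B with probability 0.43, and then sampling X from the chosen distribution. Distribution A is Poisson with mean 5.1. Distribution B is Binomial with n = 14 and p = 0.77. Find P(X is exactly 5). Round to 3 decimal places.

Conditional on each component, P(X = 5): A: 0.175294; B: 0.000976041.
By total probability, P(X = 5) = 0.57·0.175294 + 0.43·0.000976041 = 0.100337.

0.100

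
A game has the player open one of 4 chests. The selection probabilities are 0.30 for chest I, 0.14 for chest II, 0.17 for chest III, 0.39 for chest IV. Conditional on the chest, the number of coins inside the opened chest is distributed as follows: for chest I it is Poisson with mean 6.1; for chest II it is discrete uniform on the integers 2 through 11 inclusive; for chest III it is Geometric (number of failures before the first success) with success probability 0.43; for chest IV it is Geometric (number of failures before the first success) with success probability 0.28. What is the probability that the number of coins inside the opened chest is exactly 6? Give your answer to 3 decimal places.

0.080

Conditional on each chest, P(X = 6): I: 0.160491; II: 0.1; III: 0.0147475; IV: 0.0390079.
By total probability, P(X = 6) = 0.3·0.160491 + 0.14·0.1 + 0.17·0.0147475 + 0.39·0.0390079 = 0.0798674.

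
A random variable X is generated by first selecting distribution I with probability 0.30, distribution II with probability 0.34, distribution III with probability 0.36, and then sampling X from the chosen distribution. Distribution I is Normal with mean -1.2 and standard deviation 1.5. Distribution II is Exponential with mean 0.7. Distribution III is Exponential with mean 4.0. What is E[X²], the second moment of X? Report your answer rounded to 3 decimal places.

For each component E[X²] = Var + (mean)², giving I: 3.69; II: 0.98; III: 32.
Overall E[X²] = 0.3·3.69 + 0.34·0.98 + 0.36·32 = 12.9602.

12.960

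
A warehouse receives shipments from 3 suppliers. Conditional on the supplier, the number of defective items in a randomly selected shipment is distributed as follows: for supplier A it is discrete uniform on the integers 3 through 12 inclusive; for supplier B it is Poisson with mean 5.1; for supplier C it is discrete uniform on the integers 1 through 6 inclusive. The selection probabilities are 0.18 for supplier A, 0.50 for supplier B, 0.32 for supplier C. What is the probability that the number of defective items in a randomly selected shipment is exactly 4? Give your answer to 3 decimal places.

Conditional on each supplier, P(X = 4): A: 0.1; B: 0.171857; C: 0.166667.
By total probability, P(X = 4) = 0.18·0.1 + 0.5·0.171857 + 0.32·0.166667 = 0.157262.

0.157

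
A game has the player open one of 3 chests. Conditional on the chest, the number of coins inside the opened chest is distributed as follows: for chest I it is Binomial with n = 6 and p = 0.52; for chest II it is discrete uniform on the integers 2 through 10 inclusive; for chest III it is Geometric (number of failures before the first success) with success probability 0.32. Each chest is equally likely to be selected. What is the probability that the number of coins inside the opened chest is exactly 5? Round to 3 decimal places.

Conditional on each chest, P(X = 5): I: 0.109499; II: 0.111111; III: 0.0465259.
By total probability, P(X = 5) = 0.333333·0.109499 + 0.333333·0.111111 + 0.333333·0.0465259 = 0.0890452.

0.089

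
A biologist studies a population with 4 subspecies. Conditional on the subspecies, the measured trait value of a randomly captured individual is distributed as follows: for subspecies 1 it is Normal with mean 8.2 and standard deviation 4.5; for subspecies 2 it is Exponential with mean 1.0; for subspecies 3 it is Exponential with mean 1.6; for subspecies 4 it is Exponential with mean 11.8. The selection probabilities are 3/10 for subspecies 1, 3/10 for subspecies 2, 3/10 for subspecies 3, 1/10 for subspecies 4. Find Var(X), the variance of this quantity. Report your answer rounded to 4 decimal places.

36.6946

Per component, 1: μ=8.2, E[X²]=87.49; 2: μ=1, E[X²]=2; 3: μ=1.6, E[X²]=5.12; 4: μ=11.8, E[X²]=278.48.
E[X] = 0.3·8.2 + 0.3·1 + 0.3·1.6 + 0.1·11.8 = 4.42.
E[X²] = 0.3·87.49 + 0.3·2 + 0.3·5.12 + 0.1·278.48 = 56.231.
Var(X) = E[X²] − (E[X])² = 56.231 − 19.5364 = 36.6946.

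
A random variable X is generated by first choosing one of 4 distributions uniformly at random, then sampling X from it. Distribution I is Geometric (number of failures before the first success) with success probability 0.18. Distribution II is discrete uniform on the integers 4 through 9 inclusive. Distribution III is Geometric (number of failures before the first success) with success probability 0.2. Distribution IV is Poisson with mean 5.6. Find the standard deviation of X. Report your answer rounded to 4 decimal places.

Per component, I: μ=4.55556, E[X²]=46.0617; II: μ=6.5, E[X²]=45.1667; III: μ=4, E[X²]=36; IV: μ=5.6, E[X²]=36.96.
E[X] = 0.25·4.55556 + 0.25·6.5 + 0.25·4 + 0.25·5.6 = 5.16389.
E[X²] = 0.25·46.0617 + 0.25·45.1667 + 0.25·36 + 0.25·36.96 = 41.0471.
Var(X) = E[X²] − (E[X])² = 41.0471 − 26.6657 = 14.3814.
SD(X) = √14.3814 = 3.79228.

3.7923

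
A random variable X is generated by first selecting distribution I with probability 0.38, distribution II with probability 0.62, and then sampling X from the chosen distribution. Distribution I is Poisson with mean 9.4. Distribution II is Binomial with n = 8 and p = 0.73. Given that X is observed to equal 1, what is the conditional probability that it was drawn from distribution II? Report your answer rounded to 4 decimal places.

Likelihoods P(X=1 | ·): I: 0.000777606; II: 0.000610885.
Posterior ∝ prior × likelihood. Numerator for II: 0.62·0.000610885 = 0.000378748.
Normalizing constant: 0.38·0.000777606 + 0.62·0.000610885 = 0.000674239.
P(II | observation) = 0.000378748 / 0.000674239 = 0.561742.

0.5617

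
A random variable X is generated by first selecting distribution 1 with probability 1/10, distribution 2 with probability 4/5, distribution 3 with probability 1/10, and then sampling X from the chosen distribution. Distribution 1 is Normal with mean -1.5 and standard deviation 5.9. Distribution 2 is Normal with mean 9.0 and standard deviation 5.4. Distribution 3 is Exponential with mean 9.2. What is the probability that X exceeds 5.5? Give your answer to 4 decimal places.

Conditional on each component, P(X > 5.5): 1: 0.117724; 2: 0.741555; 3: 0.550006.
By total probability, P(X > 5.5) = 0.1·0.117724 + 0.8·0.741555 + 0.1·0.550006 = 0.660017.

0.6600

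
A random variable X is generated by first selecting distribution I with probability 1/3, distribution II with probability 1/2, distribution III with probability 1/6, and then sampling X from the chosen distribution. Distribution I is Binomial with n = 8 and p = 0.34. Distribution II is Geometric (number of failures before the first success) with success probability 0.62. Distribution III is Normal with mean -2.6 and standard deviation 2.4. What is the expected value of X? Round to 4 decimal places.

0.7798

Component means — I: 2.72; II: 0.612903; III: -2.6.
E[X] = 0.333333·2.72 + 0.5·0.612903 + 0.166667·-2.6 = 0.779785.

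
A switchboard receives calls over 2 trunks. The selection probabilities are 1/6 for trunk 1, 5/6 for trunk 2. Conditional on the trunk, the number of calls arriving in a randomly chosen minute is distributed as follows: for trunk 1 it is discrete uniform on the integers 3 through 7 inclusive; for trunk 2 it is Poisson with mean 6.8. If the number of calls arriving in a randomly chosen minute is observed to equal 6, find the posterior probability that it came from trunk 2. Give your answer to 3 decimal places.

Likelihoods P(X=6 | ·): 1: 0.2; 2: 0.152939.
Posterior ∝ prior × likelihood. Numerator for 2: 0.833333·0.152939 = 0.127449.
Normalizing constant: 0.166667·0.2 + 0.833333·0.152939 = 0.160783.
P(2 | observation) = 0.127449 / 0.160783 = 0.792681.

0.793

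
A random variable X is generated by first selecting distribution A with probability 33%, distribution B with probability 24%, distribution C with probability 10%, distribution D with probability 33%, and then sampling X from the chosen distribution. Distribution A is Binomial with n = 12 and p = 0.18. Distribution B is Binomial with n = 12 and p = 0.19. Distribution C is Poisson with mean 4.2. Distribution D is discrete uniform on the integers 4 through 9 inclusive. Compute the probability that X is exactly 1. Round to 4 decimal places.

0.1405

Conditional on each component, P(X = 1): A: 0.243448; B: 0.224528; C: 0.0629814; D: 0.
By total probability, P(X = 1) = 0.33·0.243448 + 0.24·0.224528 + 0.1·0.0629814 + 0.33·0 = 0.140523.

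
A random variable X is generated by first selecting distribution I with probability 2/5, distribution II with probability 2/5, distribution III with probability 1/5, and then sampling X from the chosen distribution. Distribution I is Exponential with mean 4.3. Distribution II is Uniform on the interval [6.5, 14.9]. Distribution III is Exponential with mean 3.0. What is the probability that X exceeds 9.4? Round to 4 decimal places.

Conditional on each component, P(X > 9.4): I: 0.11236; II: 0.654762; III: 0.0435723.
By total probability, P(X > 9.4) = 0.4·0.11236 + 0.4·0.654762 + 0.2·0.0435723 = 0.315563.

0.3156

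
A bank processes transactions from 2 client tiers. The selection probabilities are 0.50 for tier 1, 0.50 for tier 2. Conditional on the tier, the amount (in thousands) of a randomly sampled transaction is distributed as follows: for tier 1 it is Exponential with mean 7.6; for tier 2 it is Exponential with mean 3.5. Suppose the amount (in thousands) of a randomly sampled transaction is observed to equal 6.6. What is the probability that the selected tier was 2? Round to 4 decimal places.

0.4398

Likelihoods f(6.6 | ·): 1: 0.0552123; 2: 0.0433488.
Posterior ∝ prior × likelihood. Numerator for 2: 0.5·0.0433488 = 0.0216744.
Normalizing constant: 0.5·0.0552123 + 0.5·0.0433488 = 0.0492805.
P(2 | observation) = 0.0216744 / 0.0492805 = 0.439816.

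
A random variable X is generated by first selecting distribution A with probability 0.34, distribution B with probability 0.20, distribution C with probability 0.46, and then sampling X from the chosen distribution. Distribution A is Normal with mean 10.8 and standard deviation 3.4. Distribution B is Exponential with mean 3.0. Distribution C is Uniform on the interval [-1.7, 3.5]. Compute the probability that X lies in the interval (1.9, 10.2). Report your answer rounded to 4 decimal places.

Conditional on each component, P(1.9 < X < 10.2): A: 0.425535; B: 0.497446; C: 0.307692.
By total probability, P(1.9 < X < 10.2) = 0.34·0.425535 + 0.2·0.497446 + 0.46·0.307692 = 0.38571.

0.3857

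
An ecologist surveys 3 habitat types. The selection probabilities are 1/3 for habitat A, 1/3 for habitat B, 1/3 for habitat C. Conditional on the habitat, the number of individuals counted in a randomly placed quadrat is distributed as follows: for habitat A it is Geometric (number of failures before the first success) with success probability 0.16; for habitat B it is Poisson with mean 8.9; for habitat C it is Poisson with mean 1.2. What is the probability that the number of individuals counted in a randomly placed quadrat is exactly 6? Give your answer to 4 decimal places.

Conditional on each habitat, P(X = 6): A: 0.0562077; B: 0.0941427; C: 0.00124911.
By total probability, P(X = 6) = 0.333333·0.0562077 + 0.333333·0.0941427 + 0.333333·0.00124911 = 0.0505332.

0.0505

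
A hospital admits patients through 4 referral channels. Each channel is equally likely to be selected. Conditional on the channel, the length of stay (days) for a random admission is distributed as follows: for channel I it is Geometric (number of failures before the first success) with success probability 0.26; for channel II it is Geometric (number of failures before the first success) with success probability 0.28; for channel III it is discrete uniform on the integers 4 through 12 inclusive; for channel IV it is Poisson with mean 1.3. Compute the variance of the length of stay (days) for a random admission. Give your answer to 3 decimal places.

Per component, I: μ=2.84615, E[X²]=19.0473; II: μ=2.57143, E[X²]=15.7959; III: μ=8, E[X²]=70.6667; IV: μ=1.3, E[X²]=2.99.
E[X] = 0.25·2.84615 + 0.25·2.57143 + 0.25·8 + 0.25·1.3 = 3.6794.
E[X²] = 0.25·19.0473 + 0.25·15.7959 + 0.25·70.6667 + 0.25·2.99 = 27.125.
Var(X) = E[X²] − (E[X])² = 27.125 − 13.538 = 13.587.

13.587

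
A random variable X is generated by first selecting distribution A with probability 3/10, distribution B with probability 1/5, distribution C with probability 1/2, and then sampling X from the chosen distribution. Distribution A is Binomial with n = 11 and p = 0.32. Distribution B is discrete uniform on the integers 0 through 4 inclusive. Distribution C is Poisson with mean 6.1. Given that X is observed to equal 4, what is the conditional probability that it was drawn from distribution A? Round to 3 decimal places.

Likelihoods P(X=4 | ·): A: 0.232636; B: 0.2; C: 0.129393.
Posterior ∝ prior × likelihood. Numerator for A: 0.3·0.232636 = 0.0697907.
Normalizing constant: 0.3·0.232636 + 0.2·0.2 + 0.5·0.129393 = 0.174487.
P(A | observation) = 0.0697907 / 0.174487 = 0.399976.

0.400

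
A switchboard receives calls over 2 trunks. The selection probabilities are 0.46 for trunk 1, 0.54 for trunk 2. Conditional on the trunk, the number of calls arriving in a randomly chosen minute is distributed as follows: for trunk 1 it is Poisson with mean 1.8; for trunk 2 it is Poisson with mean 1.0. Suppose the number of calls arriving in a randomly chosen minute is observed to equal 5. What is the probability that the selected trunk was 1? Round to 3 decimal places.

Likelihoods P(X=5 | ·): 1: 0.0260286; 2: 0.00306566.
Posterior ∝ prior × likelihood. Numerator for 1: 0.46·0.0260286 = 0.0119732.
Normalizing constant: 0.46·0.0260286 + 0.54·0.00306566 = 0.0136286.
P(1 | observation) = 0.0119732 / 0.0136286 = 0.878531.

0.879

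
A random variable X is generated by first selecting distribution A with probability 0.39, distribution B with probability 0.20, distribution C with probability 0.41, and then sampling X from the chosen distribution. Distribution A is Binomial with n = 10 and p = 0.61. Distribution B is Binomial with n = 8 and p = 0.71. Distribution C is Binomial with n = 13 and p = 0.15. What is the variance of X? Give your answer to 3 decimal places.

Per component, A: μ=6.1, E[X²]=39.589; B: μ=5.68, E[X²]=33.9096; C: μ=1.95, E[X²]=5.46.
E[X] = 0.39·6.1 + 0.2·5.68 + 0.41·1.95 = 4.3145.
E[X²] = 0.39·39.589 + 0.2·33.9096 + 0.41·5.46 = 24.4602.
Var(X) = E[X²] − (E[X])² = 24.4602 − 18.6149 = 5.84532.

5.845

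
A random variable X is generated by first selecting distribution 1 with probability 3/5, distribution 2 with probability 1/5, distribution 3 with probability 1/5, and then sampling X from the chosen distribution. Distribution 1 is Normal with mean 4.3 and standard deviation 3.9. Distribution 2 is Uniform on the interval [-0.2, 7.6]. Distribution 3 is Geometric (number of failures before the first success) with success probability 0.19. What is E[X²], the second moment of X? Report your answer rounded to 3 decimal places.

32.094

For each component E[X²] = Var + (mean)², giving 1: 33.7; 2: 18.76; 3: 40.6122.
Overall E[X²] = 0.6·33.7 + 0.2·18.76 + 0.2·40.6122 = 32.0944.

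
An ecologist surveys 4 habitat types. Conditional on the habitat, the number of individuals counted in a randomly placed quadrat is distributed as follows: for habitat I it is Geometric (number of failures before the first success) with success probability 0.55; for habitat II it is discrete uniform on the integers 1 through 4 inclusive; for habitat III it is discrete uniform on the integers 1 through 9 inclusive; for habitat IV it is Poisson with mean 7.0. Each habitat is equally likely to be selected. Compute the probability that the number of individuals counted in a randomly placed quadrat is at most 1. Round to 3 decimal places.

Conditional on each habitat, P(X ≤ 1): I: 0.7975; II: 0.25; III: 0.111111; IV: 0.00729506.
By total probability, P(X ≤ 1) = 0.25·0.7975 + 0.25·0.25 + 0.25·0.111111 + 0.25·0.00729506 = 0.291477.

0.291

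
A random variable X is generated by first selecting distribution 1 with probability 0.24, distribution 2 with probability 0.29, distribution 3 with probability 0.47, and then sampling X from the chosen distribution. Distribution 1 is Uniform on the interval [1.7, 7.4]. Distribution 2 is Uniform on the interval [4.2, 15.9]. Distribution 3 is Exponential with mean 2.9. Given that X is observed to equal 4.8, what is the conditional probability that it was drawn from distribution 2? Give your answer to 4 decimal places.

Likelihoods f(4.8 | ·): 1: 0.175439; 2: 0.0854701; 3: 0.0658825.
Posterior ∝ prior × likelihood. Numerator for 2: 0.29·0.0854701 = 0.0247863.
Normalizing constant: 0.24·0.175439 + 0.29·0.0854701 + 0.47·0.0658825 = 0.0978563.
P(2 | observation) = 0.0247863 / 0.0978563 = 0.253293.

0.2533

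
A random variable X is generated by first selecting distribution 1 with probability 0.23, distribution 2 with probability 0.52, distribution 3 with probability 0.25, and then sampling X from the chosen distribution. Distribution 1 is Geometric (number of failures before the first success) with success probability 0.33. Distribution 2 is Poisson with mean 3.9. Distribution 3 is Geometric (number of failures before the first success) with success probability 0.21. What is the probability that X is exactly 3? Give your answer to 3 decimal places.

0.153

Conditional on each component, P(X = 3): 1: 0.0992518; 2: 0.200122; 3: 0.103538.
By total probability, P(X = 3) = 0.23·0.0992518 + 0.52·0.200122 + 0.25·0.103538 = 0.152776.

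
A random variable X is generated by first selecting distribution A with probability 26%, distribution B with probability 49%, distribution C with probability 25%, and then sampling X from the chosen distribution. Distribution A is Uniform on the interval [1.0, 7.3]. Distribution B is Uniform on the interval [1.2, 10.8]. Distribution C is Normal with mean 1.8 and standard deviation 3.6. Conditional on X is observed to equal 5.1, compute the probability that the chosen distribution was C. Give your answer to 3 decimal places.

0.165

Likelihoods f(5.1 | ·): A: 0.15873; B: 0.104167; C: 0.072802.
Posterior ∝ prior × likelihood. Numerator for C: 0.25·0.072802 = 0.0182005.
Normalizing constant: 0.26·0.15873 + 0.49·0.104167 + 0.25·0.072802 = 0.110512.
P(C | observation) = 0.0182005 / 0.110512 = 0.164693.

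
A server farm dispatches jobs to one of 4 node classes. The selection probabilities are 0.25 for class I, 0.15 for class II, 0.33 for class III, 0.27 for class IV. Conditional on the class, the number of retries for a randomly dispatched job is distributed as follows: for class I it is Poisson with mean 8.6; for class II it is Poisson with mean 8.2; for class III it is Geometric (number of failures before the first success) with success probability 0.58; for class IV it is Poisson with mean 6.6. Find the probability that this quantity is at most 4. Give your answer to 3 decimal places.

0.414

Conditional on each class, P(X ≤ 4): I: 0.070054; II: 0.0887402; III: 0.986931; IV: 0.212704.
By total probability, P(X ≤ 4) = 0.25·0.070054 + 0.15·0.0887402 + 0.33·0.986931 + 0.27·0.212704 = 0.413942.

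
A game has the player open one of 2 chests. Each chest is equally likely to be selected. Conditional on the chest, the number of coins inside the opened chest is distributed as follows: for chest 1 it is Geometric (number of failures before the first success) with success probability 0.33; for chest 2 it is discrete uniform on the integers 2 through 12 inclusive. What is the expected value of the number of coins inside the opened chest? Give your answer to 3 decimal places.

Component means — 1: 2.0303; 2: 7.
E[X] = 0.5·2.0303 + 0.5·7 = 4.51515.

4.515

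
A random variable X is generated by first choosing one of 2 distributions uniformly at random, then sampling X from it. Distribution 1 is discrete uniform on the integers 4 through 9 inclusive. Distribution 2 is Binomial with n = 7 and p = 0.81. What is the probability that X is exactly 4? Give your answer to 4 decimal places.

Conditional on each component, P(X = 4): 1: 0.166667; 2: 0.10334.
By total probability, P(X = 4) = 0.5·0.166667 + 0.5·0.10334 = 0.135003.

0.1350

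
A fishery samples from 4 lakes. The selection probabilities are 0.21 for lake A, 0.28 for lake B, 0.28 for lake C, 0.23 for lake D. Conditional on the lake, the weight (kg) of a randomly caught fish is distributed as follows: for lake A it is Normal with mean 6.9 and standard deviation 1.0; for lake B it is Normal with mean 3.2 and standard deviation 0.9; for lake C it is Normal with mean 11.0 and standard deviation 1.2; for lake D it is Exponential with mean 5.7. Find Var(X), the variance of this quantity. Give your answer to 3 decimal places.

17.157

Per component, A: μ=6.9, E[X²]=48.61; B: μ=3.2, E[X²]=11.05; C: μ=11, E[X²]=122.44; D: μ=5.7, E[X²]=64.98.
E[X] = 0.21·6.9 + 0.28·3.2 + 0.28·11 + 0.23·5.7 = 6.736.
E[X²] = 0.21·48.61 + 0.28·11.05 + 0.28·122.44 + 0.23·64.98 = 62.5307.
Var(X) = E[X²] − (E[X])² = 62.5307 − 45.3737 = 17.157.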